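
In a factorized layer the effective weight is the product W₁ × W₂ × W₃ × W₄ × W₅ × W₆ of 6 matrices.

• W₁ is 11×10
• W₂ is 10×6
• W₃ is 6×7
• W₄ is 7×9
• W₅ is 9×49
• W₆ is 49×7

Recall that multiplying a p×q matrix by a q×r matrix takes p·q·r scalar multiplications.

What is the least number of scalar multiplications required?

Adjacent pairs: W₁W₂ = 11·10·6 = 660; W₂W₃ = 10·6·7 = 420; W₃W₄ = 6·7·9 = 378; W₄W₅ = 7·9·49 = 3087; W₅W₆ = 9·49·7 = 3087.
Length 3: W₁..W₃: k=1: 0+420+11·10·7=1190; k=2: 660+0+11·6·7=1122 → min 1122 | W₂..W₄: k=2: 0+378+10·6·9=918; k=3: 420+0+10·7·9=1050 → min 918 | W₃..W₅: k=3: 0+3087+6·7·49=5145; k=4: 378+0+6·9·49=3024 → min 3024 | W₄..W₆: k=4: 0+3087+7·9·7=3528; k=5: 3087+0+7·49·7=5488 → min 3528.
Length 4: W₁..W₄: k=1: 0+918+11·10·9=1908; k=2: 660+378+11·6·9=1632; k=3: 1122+0+11·7·9=1815 → min 1632 | W₂..W₅: k=2: 0+3024+10·6·49=5964; k=3: 420+3087+10·7·49=6937; k=4: 918+0+10·9·49=5328 → min 5328 | W₃..W₆: k=3: 0+3528+6·7·7=3822; k=4: 378+3087+6·9·7=3843; k=5: 3024+0+6·49·7=5082 → min 3822.
Length 5: W₁..W₅: k=1: 0+5328+11·10·49=10718; k=2: 660+3024+11·6·49=6918; k=3: 1122+3087+11·7·49=7982; k=4: 1632+0+11·9·49=6483 → min 6483 | W₂..W₆: k=2: 0+3822+10·6·7=4242; k=3: 420+3528+10·7·7=4438; k=4: 918+3087+10·9·7=4635; k=5: 5328+0+10·49·7=8758 → min 4242.
Length 6: W₁..W₆: k=1: 0+4242+11·10·7=5012; k=2: 660+3822+11·6·7=4944; k=3: 1122+3528+11·7·7=5189; k=4: 1632+3087+11·9·7=5412; k=5: 6483+0+11·49·7=10256 → min 4944.
Optimal order: ((W₁ × W₂) × (W₃ × (W₄ × (W₅ × W₆)))) with cost 4944.

4944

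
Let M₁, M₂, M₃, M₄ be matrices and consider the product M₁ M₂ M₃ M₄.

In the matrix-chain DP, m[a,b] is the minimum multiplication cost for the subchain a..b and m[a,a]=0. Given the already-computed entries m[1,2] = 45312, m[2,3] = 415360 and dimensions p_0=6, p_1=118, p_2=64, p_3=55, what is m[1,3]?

m[1,3] = min over k∈[1,2] of m[1,k]+m[k+1,3]+p_{0}·p_k·p_{3}.
k=1: 0 + 415360 + 6·118·55 = 454300; k=2: 45312 + 0 + 6·64·55 = 66432.
Minimum: 66432 at k=2.

66432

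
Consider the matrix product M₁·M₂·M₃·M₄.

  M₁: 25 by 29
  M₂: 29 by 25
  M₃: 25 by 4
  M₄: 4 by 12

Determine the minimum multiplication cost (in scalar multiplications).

Adjacent pairs: M₁M₂ = 25·29·25 = 18125; M₂M₃ = 29·25·4 = 2900; M₃M₄ = 25·4·12 = 1200.
Length 3: M₁..M₃: k=1: 0+2900+25·29·4=5800; k=2: 18125+0+25·25·4=20625 → min 5800 | M₂..M₄: k=2: 0+1200+29·25·12=9900; k=3: 2900+0+29·4·12=4292 → min 4292.
Length 4: M₁..M₄: k=1: 0+4292+25·29·12=12992; k=2: 18125+1200+25·25·12=26825; k=3: 5800+0+25·4·12=7000 → min 7000.
Optimal order: ((M₁·(M₂·M₃))·M₄) with cost 7000.

7000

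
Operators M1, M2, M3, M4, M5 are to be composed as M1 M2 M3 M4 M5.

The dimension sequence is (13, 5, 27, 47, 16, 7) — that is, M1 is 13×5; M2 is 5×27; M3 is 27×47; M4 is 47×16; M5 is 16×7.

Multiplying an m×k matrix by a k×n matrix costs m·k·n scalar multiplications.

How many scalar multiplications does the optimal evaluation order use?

11120

Adjacent pairs: M1M2 = 13·5·27 = 1755; M2M3 = 5·27·47 = 6345; M3M4 = 27·47·16 = 20304; M4M5 = 47·16·7 = 5264.
Length 3: M1..M3: k=1: 0+6345+13·5·47=9400; k=2: 1755+0+13·27·47=18252 → min 9400 | M2..M4: k=2: 0+20304+5·27·16=22464; k=3: 6345+0+5·47·16=10105 → min 10105 | M3..M5: k=3: 0+5264+27·47·7=14147; k=4: 20304+0+27·16·7=23328 → min 14147.
Length 4: M1..M4: k=1: 0+10105+13·5·16=11145; k=2: 1755+20304+13·27·16=27675; k=3: 9400+0+13·47·16=19176 → min 11145 | M2..M5: k=2: 0+14147+5·27·7=15092; k=3: 6345+5264+5·47·7=13254; k=4: 10105+0+5·16·7=10665 → min 10665.
Length 5: M1..M5: k=1: 0+10665+13·5·7=11120; k=2: 1755+14147+13·27·7=18359; k=3: 9400+5264+13·47·7=18941; k=4: 11145+0+13·16·7=12601 → min 11120.
Optimal order: (M1 (((M2 M3) M4) M5)) with cost 11120.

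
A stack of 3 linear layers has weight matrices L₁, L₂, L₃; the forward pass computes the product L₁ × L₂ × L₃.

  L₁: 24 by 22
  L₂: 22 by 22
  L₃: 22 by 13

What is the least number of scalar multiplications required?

13156

Order (L₁ × (L₂ × L₃)): (L₂ × L₃): 22×22 by 22×13 → 22×13, cost 22·22·13 = 6292; (L₁ × (L₂ × L₃)): 24×22 by 22×13 → 24×13, cost 24·22·13 = 6864; cumulative 13156. Total 13156.
Order ((L₁ × L₂) × L₃): (L₁ × L₂): 24×22 by 22×22 → 24×22, cost 24·22·22 = 11616; ((L₁ × L₂) × L₃): 24×22 by 22×13 → 24×13, cost 24·22·13 = 6864; cumulative 18480. Total 18480.
Minimum: 13156.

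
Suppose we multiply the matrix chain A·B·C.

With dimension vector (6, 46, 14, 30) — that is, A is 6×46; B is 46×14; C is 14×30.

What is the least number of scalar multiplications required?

6384

Order (A·(B·C)): (B·C): 46×14 by 14×30 → 46×30, cost 46·14·30 = 19320; (A·(B·C)): 6×46 by 46×30 → 6×30, cost 6·46·30 = 8280; cumulative 27600. Total 27600.
Order ((A·B)·C): (A·B): 6×46 by 46×14 → 6×14, cost 6·46·14 = 3864; ((A·B)·C): 6×14 by 14×30 → 6×30, cost 6·14·30 = 2520; cumulative 6384. Total 6384.
Minimum: 6384.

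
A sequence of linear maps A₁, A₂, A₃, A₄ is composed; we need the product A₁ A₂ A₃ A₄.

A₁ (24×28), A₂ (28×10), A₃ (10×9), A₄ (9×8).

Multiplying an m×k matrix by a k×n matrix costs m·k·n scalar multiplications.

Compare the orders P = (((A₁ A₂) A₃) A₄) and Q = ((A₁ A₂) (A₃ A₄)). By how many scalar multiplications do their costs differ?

Order P = (((A₁ A₂) A₃) A₄): (A₁ A₂): 24×28 by 28×10 → 24×10, cost 24·28·10 = 6720; ((A₁ A₂) A₃): 24×10 by 10×9 → 24×9, cost 24·10·9 = 2160; cumulative 8880; (((A₁ A₂) A₃) A₄): 24×9 by 9×8 → 24×8, cost 24·9·8 = 1728; cumulative 10608. Total 10608.
Order Q = ((A₁ A₂) (A₃ A₄)): (A₁ A₂): 24×28 by 28×10 → 24×10, cost 24·28·10 = 6720; (A₃ A₄): 10×9 by 9×8 → 10×8, cost 10·9·8 = 720; ((A₁ A₂) (A₃ A₄)): 24×10 by 10×8 → 24×8, cost 24·10·8 = 1920; cumulative 9360. Total 9360.
Difference: |10608 − 9360| = 1248.

1248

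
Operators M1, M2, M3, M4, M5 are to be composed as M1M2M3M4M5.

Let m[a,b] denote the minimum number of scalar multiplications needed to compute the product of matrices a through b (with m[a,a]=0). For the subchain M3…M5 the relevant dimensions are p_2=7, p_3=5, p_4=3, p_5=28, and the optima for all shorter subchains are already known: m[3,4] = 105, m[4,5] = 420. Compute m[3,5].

m[3,5] = min over k∈[3,4] of m[3,k]+m[k+1,5]+p_{2}·p_k·p_{5}.
k=3: 0 + 420 + 7·5·28 = 1400; k=4: 105 + 0 + 7·3·28 = 693.
Minimum: 693 at k=4.

693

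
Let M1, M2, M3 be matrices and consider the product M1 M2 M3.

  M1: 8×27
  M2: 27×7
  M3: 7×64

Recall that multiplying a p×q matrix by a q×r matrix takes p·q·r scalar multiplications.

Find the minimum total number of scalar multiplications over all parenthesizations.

5096

Order (M1 (M2 M3)): (M2 M3): 27×7 by 7×64 → 27×64, cost 27·7·64 = 12096; (M1 (M2 M3)): 8×27 by 27×64 → 8×64, cost 8·27·64 = 13824; cumulative 25920. Total 25920.
Order ((M1 M2) M3): (M1 M2): 8×27 by 27×7 → 8×7, cost 8·27·7 = 1512; ((M1 M2) M3): 8×7 by 7×64 → 8×64, cost 8·7·64 = 3584; cumulative 5096. Total 5096.
Minimum: 5096.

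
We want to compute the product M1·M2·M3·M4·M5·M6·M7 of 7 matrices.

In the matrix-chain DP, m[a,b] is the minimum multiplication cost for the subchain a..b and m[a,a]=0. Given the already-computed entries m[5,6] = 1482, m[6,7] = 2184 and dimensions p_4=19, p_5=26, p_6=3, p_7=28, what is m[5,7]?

m[5,7] = min over k∈[5,6] of m[5,k]+m[k+1,7]+p_{4}·p_k·p_{7}.
k=5: 0 + 2184 + 19·26·28 = 16016; k=6: 1482 + 0 + 19·3·28 = 3078.
Minimum: 3078 at k=6.

3078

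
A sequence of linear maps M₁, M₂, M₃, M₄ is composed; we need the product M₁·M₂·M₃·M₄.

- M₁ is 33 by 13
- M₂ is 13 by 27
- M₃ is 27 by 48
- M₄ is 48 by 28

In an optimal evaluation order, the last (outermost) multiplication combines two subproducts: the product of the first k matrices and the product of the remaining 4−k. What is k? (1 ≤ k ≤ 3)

Adjacent pairs: M₁M₂ = 33·13·27 = 11583; M₂M₃ = 13·27·48 = 16848; M₃M₄ = 27·48·28 = 36288.
Length 3: M₁..M₃: k=1: 0+16848+33·13·48=37440; k=2: 11583+0+33·27·48=54351 → min 37440 | M₂..M₄: k=2: 0+36288+13·27·28=46116; k=3: 16848+0+13·48·28=34320 → min 34320.
Top-level splits: k=1: (M₁..M₁)·(M₂..M₄) → 0+34320+33·13·28 = 46332; k=2: (M₁..M₂)·(M₃..M₄) → 11583+36288+33·27·28 = 72819; k=3: (M₁..M₃)·(M₄..M₄) → 37440+0+33·48·28 = 81792.
Best split is after M₁, i.e. k = 1.

1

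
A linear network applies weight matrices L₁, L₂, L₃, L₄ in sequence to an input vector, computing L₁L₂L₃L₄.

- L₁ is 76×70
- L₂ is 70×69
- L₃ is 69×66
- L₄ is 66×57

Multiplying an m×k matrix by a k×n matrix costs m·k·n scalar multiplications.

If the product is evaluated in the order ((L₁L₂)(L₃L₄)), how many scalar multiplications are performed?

(L₁L₂): 76×70 by 70×69 → 76×69, cost 76·70·69 = 367080
(L₃L₄): 69×66 by 66×57 → 69×57, cost 69·66·57 = 259578
((L₁L₂)(L₃L₄)): 76×69 by 69×57 → 76×57, cost 76·69·57 = 298908; cumulative 925566
Total: 925566 scalar multiplications.

925566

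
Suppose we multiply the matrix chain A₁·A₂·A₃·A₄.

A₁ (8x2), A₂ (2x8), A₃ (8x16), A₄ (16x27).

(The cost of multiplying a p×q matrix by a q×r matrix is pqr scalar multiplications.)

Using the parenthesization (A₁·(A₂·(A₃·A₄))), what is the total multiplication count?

4320

(A₃·A₄): 8×16 by 16×27 → 8×27, cost 8·16·27 = 3456
(A₂·(A₃·A₄)): 2×8 by 8×27 → 2×27, cost 2·8·27 = 432; cumulative 3888
(A₁·(A₂·(A₃·A₄))): 8×2 by 2×27 → 8×27, cost 8·2·27 = 432; cumulative 4320
Total: 4320 scalar multiplications.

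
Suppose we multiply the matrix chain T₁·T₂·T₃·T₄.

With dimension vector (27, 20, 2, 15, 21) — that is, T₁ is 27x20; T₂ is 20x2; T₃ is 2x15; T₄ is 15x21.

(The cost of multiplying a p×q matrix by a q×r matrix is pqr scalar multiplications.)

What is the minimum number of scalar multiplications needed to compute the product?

2844

Adjacent pairs: T₁T₂ = 27·20·2 = 1080; T₂T₃ = 20·2·15 = 600; T₃T₄ = 2·15·21 = 630.
Length 3: T₁..T₃: k=1: 0+600+27·20·15=8700; k=2: 1080+0+27·2·15=1890 → min 1890 | T₂..T₄: k=2: 0+630+20·2·21=1470; k=3: 600+0+20·15·21=6900 → min 1470.
Length 4: T₁..T₄: k=1: 0+1470+27·20·21=12810; k=2: 1080+630+27·2·21=2844; k=3: 1890+0+27·15·21=10395 → min 2844.
Optimal order: ((T₁·T₂)·(T₃·T₄)) with cost 2844.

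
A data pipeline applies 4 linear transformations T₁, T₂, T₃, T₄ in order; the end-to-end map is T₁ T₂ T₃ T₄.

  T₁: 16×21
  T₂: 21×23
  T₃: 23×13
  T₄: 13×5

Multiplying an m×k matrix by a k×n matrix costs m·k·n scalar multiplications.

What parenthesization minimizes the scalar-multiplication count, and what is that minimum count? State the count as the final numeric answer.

Adjacent pairs: T₁T₂ = 16·21·23 = 7728; T₂T₃ = 21·23·13 = 6279; T₃T₄ = 23·13·5 = 1495.
Length 3: T₁..T₃: k=1: 0+6279+16·21·13=10647; k=2: 7728+0+16·23·13=12512 → min 10647 | T₂..T₄: k=2: 0+1495+21·23·5=3910; k=3: 6279+0+21·13·5=7644 → min 3910.
Length 4: T₁..T₄: k=1: 0+3910+16·21·5=5590; k=2: 7728+1495+16·23·5=11063; k=3: 10647+0+16·13·5=11687 → min 5590.
Optimal parenthesization: (T₁ (T₂ (T₃ T₄))) with cost 5590.

5590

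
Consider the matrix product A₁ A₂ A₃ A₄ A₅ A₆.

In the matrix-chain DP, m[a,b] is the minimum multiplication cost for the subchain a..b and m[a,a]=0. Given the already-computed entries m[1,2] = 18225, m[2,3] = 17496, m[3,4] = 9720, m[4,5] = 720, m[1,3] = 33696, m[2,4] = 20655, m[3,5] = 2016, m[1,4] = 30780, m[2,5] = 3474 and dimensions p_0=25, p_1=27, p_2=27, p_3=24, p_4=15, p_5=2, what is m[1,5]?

4824

m[1,5] = min over k∈[1,4] of m[1,k]+m[k+1,5]+p_{0}·p_k·p_{5}.
k=1: 0 + 3474 + 25·27·2 = 4824; k=2: 18225 + 2016 + 25·27·2 = 21591; k=3: 33696 + 720 + 25·24·2 = 35616; k=4: 30780 + 0 + 25·15·2 = 31530.
Minimum: 4824 at k=1.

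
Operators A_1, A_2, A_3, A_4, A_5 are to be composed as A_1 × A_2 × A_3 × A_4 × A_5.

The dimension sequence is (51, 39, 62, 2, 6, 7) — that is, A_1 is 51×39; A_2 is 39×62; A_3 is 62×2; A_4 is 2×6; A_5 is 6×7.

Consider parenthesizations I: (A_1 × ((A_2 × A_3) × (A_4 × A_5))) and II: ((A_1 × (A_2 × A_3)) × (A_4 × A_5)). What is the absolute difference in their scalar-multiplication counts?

9777

Order I = (A_1 × ((A_2 × A_3) × (A_4 × A_5))): (A_2 × A_3): 39×62 by 62×2 → 39×2, cost 39·62·2 = 4836; (A_4 × A_5): 2×6 by 6×7 → 2×7, cost 2·6·7 = 84; ((A_2 × A_3) × (A_4 × A_5)): 39×2 by 2×7 → 39×7, cost 39·2·7 = 546; cumulative 5466; (A_1 × ((A_2 × A_3) × (A_4 × A_5))): 51×39 by 39×7 → 51×7, cost 51·39·7 = 13923; cumulative 19389. Total 19389.
Order II = ((A_1 × (A_2 × A_3)) × (A_4 × A_5)): (A_2 × A_3): 39×62 by 62×2 → 39×2, cost 39·62·2 = 4836; (A_1 × (A_2 × A_3)): 51×39 by 39×2 → 51×2, cost 51·39·2 = 3978; cumulative 8814; (A_4 × A_5): 2×6 by 6×7 → 2×7, cost 2·6·7 = 84; ((A_1 × (A_2 × A_3)) × (A_4 × A_5)): 51×2 by 2×7 → 51×7, cost 51·2·7 = 714; cumulative 9612. Total 9612.
Difference: |19389 − 9612| = 9777.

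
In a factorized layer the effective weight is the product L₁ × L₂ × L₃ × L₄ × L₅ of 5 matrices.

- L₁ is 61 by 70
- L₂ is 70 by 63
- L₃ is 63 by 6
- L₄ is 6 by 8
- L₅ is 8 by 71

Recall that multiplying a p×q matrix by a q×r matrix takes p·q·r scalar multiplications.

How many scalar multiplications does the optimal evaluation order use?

81474

Adjacent pairs: L₁L₂ = 61·70·63 = 269010; L₂L₃ = 70·63·6 = 26460; L₃L₄ = 63·6·8 = 3024; L₄L₅ = 6·8·71 = 3408.
Length 3: L₁..L₃: k=1: 0+26460+61·70·6=52080; k=2: 269010+0+61·63·6=292068 → min 52080 | L₂..L₄: k=2: 0+3024+70·63·8=38304; k=3: 26460+0+70·6·8=29820 → min 29820 | L₃..L₅: k=3: 0+3408+63·6·71=30246; k=4: 3024+0+63·8·71=38808 → min 30246.
Length 4: L₁..L₄: k=1: 0+29820+61·70·8=63980; k=2: 269010+3024+61·63·8=302778; k=3: 52080+0+61·6·8=55008 → min 55008 | L₂..L₅: k=2: 0+30246+70·63·71=343356; k=3: 26460+3408+70·6·71=59688; k=4: 29820+0+70·8·71=69580 → min 59688.
Length 5: L₁..L₅: k=1: 0+59688+61·70·71=362858; k=2: 269010+30246+61·63·71=572109; k=3: 52080+3408+61·6·71=81474; k=4: 55008+0+61·8·71=89656 → min 81474.
Optimal order: ((L₁ × (L₂ × L₃)) × (L₄ × L₅)) with cost 81474.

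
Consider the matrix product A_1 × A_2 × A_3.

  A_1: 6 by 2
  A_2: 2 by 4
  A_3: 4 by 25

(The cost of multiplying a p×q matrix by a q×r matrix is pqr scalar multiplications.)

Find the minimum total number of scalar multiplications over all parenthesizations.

500

Order (A_1 × (A_2 × A_3)): (A_2 × A_3): 2×4 by 4×25 → 2×25, cost 2·4·25 = 200; (A_1 × (A_2 × A_3)): 6×2 by 2×25 → 6×25, cost 6·2·25 = 300; cumulative 500. Total 500.
Order ((A_1 × A_2) × A_3): (A_1 × A_2): 6×2 by 2×4 → 6×4, cost 6·2·4 = 48; ((A_1 × A_2) × A_3): 6×4 by 4×25 → 6×25, cost 6·4·25 = 600; cumulative 648. Total 648.
Minimum: 500.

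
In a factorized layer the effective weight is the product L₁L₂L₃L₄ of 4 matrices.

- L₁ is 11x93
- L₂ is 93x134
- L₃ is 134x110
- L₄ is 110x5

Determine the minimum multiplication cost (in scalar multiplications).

Adjacent pairs: L₁L₂ = 11·93·134 = 137082; L₂L₃ = 93·134·110 = 1370820; L₃L₄ = 134·110·5 = 73700.
Length 3: L₁..L₃: k=1: 0+1370820+11·93·110=1483350; k=2: 137082+0+11·134·110=299222 → min 299222 | L₂..L₄: k=2: 0+73700+93·134·5=136010; k=3: 1370820+0+93·110·5=1421970 → min 136010.
Length 4: L₁..L₄: k=1: 0+136010+11·93·5=141125; k=2: 137082+73700+11·134·5=218152; k=3: 299222+0+11·110·5=305272 → min 141125.
Optimal order: (L₁(L₂(L₃L₄))) with cost 141125.

141125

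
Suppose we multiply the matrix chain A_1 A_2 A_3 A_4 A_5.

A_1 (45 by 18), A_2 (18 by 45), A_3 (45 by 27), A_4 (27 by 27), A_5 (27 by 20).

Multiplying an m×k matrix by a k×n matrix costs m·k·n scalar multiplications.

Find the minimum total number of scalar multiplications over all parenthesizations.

Adjacent pairs: A_1A_2 = 45·18·45 = 36450; A_2A_3 = 18·45·27 = 21870; A_3A_4 = 45·27·27 = 32805; A_4A_5 = 27·27·20 = 14580.
Length 3: A_1..A_3: k=1: 0+21870+45·18·27=43740; k=2: 36450+0+45·45·27=91125 → min 43740 | A_2..A_4: k=2: 0+32805+18·45·27=54675; k=3: 21870+0+18·27·27=34992 → min 34992 | A_3..A_5: k=3: 0+14580+45·27·20=38880; k=4: 32805+0+45·27·20=57105 → min 38880.
Length 4: A_1..A_4: k=1: 0+34992+45·18·27=56862; k=2: 36450+32805+45·45·27=123930; k=3: 43740+0+45·27·27=76545 → min 56862 | A_2..A_5: k=2: 0+38880+18·45·20=55080; k=3: 21870+14580+18·27·20=46170; k=4: 34992+0+18·27·20=44712 → min 44712.
Length 5: A_1..A_5: k=1: 0+44712+45·18·20=60912; k=2: 36450+38880+45·45·20=115830; k=3: 43740+14580+45·27·20=82620; k=4: 56862+0+45·27·20=81162 → min 60912.
Optimal order: (A_1 (((A_2 A_3) A_4) A_5)) with cost 60912.

60912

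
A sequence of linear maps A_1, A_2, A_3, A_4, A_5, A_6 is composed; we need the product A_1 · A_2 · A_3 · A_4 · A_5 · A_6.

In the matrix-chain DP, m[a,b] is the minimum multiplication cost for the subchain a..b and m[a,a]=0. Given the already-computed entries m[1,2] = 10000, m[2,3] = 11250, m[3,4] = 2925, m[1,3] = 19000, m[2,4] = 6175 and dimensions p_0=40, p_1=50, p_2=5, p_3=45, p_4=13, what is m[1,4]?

m[1,4] = min over k∈[1,3] of m[1,k]+m[k+1,4]+p_{0}·p_k·p_{4}.
k=1: 0 + 6175 + 40·50·13 = 32175; k=2: 10000 + 2925 + 40·5·13 = 15525; k=3: 19000 + 0 + 40·45·13 = 42400.
Minimum: 15525 at k=2.

15525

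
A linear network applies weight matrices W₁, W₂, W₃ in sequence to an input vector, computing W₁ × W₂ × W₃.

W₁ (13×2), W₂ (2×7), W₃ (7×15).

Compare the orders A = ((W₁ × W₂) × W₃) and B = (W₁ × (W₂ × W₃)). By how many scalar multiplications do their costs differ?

947

Order A = ((W₁ × W₂) × W₃): (W₁ × W₂): 13×2 by 2×7 → 13×7, cost 13·2·7 = 182; ((W₁ × W₂) × W₃): 13×7 by 7×15 → 13×15, cost 13·7·15 = 1365; cumulative 1547. Total 1547.
Order B = (W₁ × (W₂ × W₃)): (W₂ × W₃): 2×7 by 7×15 → 2×15, cost 2·7·15 = 210; (W₁ × (W₂ × W₃)): 13×2 by 2×15 → 13×15, cost 13·2·15 = 390; cumulative 600. Total 600.
Difference: |1547 − 600| = 947.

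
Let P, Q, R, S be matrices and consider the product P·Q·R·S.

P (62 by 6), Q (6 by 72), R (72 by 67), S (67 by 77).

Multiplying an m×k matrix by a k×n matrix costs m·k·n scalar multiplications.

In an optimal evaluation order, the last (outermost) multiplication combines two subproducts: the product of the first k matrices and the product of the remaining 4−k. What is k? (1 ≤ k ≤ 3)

1

Adjacent pairs: PQ = 62·6·72 = 26784; QR = 6·72·67 = 28944; RS = 72·67·77 = 371448.
Length 3: P..R: k=1: 0+28944+62·6·67=53868; k=2: 26784+0+62·72·67=325872 → min 53868 | Q..S: k=2: 0+371448+6·72·77=404712; k=3: 28944+0+6·67·77=59898 → min 59898.
Top-level splits: k=1: (P..P)·(Q..S) → 0+59898+62·6·77 = 88542; k=2: (P..Q)·(R..S) → 26784+371448+62·72·77 = 741960; k=3: (P..R)·(S..S) → 53868+0+62·67·77 = 373726.
Best split is after P, i.e. k = 1.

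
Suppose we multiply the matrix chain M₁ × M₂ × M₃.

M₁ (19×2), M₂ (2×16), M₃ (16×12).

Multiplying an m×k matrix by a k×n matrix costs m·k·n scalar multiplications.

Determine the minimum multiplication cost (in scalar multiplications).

840

Order (M₁ × (M₂ × M₃)): (M₂ × M₃): 2×16 by 16×12 → 2×12, cost 2·16·12 = 384; (M₁ × (M₂ × M₃)): 19×2 by 2×12 → 19×12, cost 19·2·12 = 456; cumulative 840. Total 840.
Order ((M₁ × M₂) × M₃): (M₁ × M₂): 19×2 by 2×16 → 19×16, cost 19·2·16 = 608; ((M₁ × M₂) × M₃): 19×16 by 16×12 → 19×12, cost 19·16·12 = 3648; cumulative 4256. Total 4256.
Minimum: 840.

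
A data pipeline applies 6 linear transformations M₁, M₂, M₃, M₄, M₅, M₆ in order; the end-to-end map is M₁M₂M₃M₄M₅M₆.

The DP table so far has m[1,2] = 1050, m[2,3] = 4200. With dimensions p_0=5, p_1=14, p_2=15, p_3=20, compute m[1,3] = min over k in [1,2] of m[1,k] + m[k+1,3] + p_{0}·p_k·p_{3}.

m[1,3] = min over k∈[1,2] of m[1,k]+m[k+1,3]+p_{0}·p_k·p_{3}.
k=1: 0 + 4200 + 5·14·20 = 5600; k=2: 1050 + 0 + 5·15·20 = 2550.
Minimum: 2550 at k=2.

2550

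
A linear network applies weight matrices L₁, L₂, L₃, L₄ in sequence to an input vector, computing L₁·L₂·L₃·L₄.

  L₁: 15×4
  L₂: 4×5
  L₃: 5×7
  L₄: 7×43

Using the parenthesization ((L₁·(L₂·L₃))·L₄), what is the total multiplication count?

5075

(L₂·L₃): 4×5 by 5×7 → 4×7, cost 4·5·7 = 140
(L₁·(L₂·L₃)): 15×4 by 4×7 → 15×7, cost 15·4·7 = 420; cumulative 560
((L₁·(L₂·L₃))·L₄): 15×7 by 7×43 → 15×43, cost 15·7·43 = 4515; cumulative 5075
Total: 5075 scalar multiplications.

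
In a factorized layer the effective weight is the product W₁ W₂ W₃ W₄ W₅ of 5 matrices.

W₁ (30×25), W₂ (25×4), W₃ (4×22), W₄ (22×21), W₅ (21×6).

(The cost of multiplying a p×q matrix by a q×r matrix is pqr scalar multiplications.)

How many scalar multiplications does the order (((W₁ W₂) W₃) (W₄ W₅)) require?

(W₁ W₂): 30×25 by 25×4 → 30×4, cost 30·25·4 = 3000
((W₁ W₂) W₃): 30×4 by 4×22 → 30×22, cost 30·4·22 = 2640; cumulative 5640
(W₄ W₅): 22×21 by 21×6 → 22×6, cost 22·21·6 = 2772
(((W₁ W₂) W₃) (W₄ W₅)): 30×22 by 22×6 → 30×6, cost 30·22·6 = 3960; cumulative 12372
Total: 12372 scalar multiplications.

12372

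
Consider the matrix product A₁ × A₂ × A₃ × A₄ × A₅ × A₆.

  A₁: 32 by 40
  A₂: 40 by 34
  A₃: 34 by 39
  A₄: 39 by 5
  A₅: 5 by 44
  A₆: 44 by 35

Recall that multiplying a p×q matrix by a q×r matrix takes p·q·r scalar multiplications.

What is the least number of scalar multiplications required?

Adjacent pairs: A₁A₂ = 32·40·34 = 43520; A₂A₃ = 40·34·39 = 53040; A₃A₄ = 34·39·5 = 6630; A₄A₅ = 39·5·44 = 8580; A₅A₆ = 5·44·35 = 7700.
Length 3: A₁..A₃: k=1: 0+53040+32·40·39=102960; k=2: 43520+0+32·34·39=85952 → min 85952 | A₂..A₄: k=2: 0+6630+40·34·5=13430; k=3: 53040+0+40·39·5=60840 → min 13430 | A₃..A₅: k=3: 0+8580+34·39·44=66924; k=4: 6630+0+34·5·44=14110 → min 14110 | A₄..A₆: k=4: 0+7700+39·5·35=14525; k=5: 8580+0+39·44·35=68640 → min 14525.
Length 4: A₁..A₄: k=1: 0+13430+32·40·5=19830; k=2: 43520+6630+32·34·5=55590; k=3: 85952+0+32·39·5=92192 → min 19830 | A₂..A₅: k=2: 0+14110+40·34·44=73950; k=3: 53040+8580+40·39·44=130260; k=4: 13430+0+40·5·44=22230 → min 22230 | A₃..A₆: k=3: 0+14525+34·39·35=60935; k=4: 6630+7700+34·5·35=20280; k=5: 14110+0+34·44·35=66470 → min 20280.
Length 5: A₁..A₅: k=1: 0+22230+32·40·44=78550; k=2: 43520+14110+32·34·44=105502; k=3: 85952+8580+32·39·44=149444; k=4: 19830+0+32·5·44=26870 → min 26870 | A₂..A₆: k=2: 0+20280+40·34·35=67880; k=3: 53040+14525+40·39·35=122165; k=4: 13430+7700+40·5·35=28130; k=5: 22230+0+40·44·35=83830 → min 28130.
Length 6: A₁..A₆: k=1: 0+28130+32·40·35=72930; k=2: 43520+20280+32·34·35=101880; k=3: 85952+14525+32·39·35=144157; k=4: 19830+7700+32·5·35=33130; k=5: 26870+0+32·44·35=76150 → min 33130.
Optimal order: ((A₁ × (A₂ × (A₃ × A₄))) × (A₅ × A₆)) with cost 33130.

33130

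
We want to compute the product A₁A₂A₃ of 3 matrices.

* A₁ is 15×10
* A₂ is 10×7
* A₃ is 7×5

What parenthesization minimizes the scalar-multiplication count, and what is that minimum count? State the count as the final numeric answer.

(A₁(A₂A₃)): cost 1100.
((A₁A₂)A₃): cost 1575.
Optimal: (A₁(A₂A₃)) with cost 1100.

1100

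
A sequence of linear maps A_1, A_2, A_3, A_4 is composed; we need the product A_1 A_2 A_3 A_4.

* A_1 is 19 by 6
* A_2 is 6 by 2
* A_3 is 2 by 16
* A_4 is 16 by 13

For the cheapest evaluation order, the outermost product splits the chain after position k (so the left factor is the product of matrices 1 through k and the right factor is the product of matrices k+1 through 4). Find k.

2

Adjacent pairs: A_1A_2 = 19·6·2 = 228; A_2A_3 = 6·2·16 = 192; A_3A_4 = 2·16·13 = 416.
Length 3: A_1..A_3: k=1: 0+192+19·6·16=2016; k=2: 228+0+19·2·16=836 → min 836 | A_2..A_4: k=2: 0+416+6·2·13=572; k=3: 192+0+6·16·13=1440 → min 572.
Top-level splits: k=1: (A_1..A_1)·(A_2..A_4) → 0+572+19·6·13 = 2054; k=2: (A_1..A_2)·(A_3..A_4) → 228+416+19·2·13 = 1138; k=3: (A_1..A_3)·(A_4..A_4) → 836+0+19·16·13 = 4788.
Best split is after A_2, i.e. k = 2.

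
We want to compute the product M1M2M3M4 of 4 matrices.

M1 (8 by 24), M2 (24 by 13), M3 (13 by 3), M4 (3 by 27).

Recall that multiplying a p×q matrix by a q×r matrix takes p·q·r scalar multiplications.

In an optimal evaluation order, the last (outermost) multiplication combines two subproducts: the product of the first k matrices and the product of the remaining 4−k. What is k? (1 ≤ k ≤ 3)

Adjacent pairs: M1M2 = 8·24·13 = 2496; M2M3 = 24·13·3 = 936; M3M4 = 13·3·27 = 1053.
Length 3: M1..M3: k=1: 0+936+8·24·3=1512; k=2: 2496+0+8·13·3=2808 → min 1512 | M2..M4: k=2: 0+1053+24·13·27=9477; k=3: 936+0+24·3·27=2880 → min 2880.
Top-level splits: k=1: (M1..M1)·(M2..M4) → 0+2880+8·24·27 = 8064; k=2: (M1..M2)·(M3..M4) → 2496+1053+8·13·27 = 6357; k=3: (M1..M3)·(M4..M4) → 1512+0+8·3·27 = 2160.
Best split is after M3, i.e. k = 3.

3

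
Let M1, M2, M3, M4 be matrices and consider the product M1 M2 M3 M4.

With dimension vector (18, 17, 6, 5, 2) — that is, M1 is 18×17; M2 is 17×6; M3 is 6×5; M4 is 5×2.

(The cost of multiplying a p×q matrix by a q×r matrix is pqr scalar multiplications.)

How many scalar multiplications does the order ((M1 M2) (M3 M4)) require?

(M1 M2): 18×17 by 17×6 → 18×6, cost 18·17·6 = 1836
(M3 M4): 6×5 by 5×2 → 6×2, cost 6·5·2 = 60
((M1 M2) (M3 M4)): 18×6 by 6×2 → 18×2, cost 18·6·2 = 216; cumulative 2112
Total: 2112 scalar multiplications.

2112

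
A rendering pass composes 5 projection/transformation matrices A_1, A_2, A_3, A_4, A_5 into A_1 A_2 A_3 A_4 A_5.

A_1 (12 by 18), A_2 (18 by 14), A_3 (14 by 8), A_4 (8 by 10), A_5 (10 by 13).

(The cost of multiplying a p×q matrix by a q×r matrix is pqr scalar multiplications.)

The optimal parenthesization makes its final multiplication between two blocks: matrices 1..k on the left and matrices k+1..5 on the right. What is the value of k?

Adjacent pairs: A_1A_2 = 12·18·14 = 3024; A_2A_3 = 18·14·8 = 2016; A_3A_4 = 14·8·10 = 1120; A_4A_5 = 8·10·13 = 1040.
Length 3: A_1..A_3: k=1: 0+2016+12·18·8=3744; k=2: 3024+0+12·14·8=4368 → min 3744 | A_2..A_4: k=2: 0+1120+18·14·10=3640; k=3: 2016+0+18·8·10=3456 → min 3456 | A_3..A_5: k=3: 0+1040+14·8·13=2496; k=4: 1120+0+14·10·13=2940 → min 2496.
Length 4: A_1..A_4: k=1: 0+3456+12·18·10=5616; k=2: 3024+1120+12·14·10=5824; k=3: 3744+0+12·8·10=4704 → min 4704 | A_2..A_5: k=2: 0+2496+18·14·13=5772; k=3: 2016+1040+18·8·13=4928; k=4: 3456+0+18·10·13=5796 → min 4928.
Top-level splits: k=1: (A_1..A_1)·(A_2..A_5) → 0+4928+12·18·13 = 7736; k=2: (A_1..A_2)·(A_3..A_5) → 3024+2496+12·14·13 = 7704; k=3: (A_1..A_3)·(A_4..A_5) → 3744+1040+12·8·13 = 6032; k=4: (A_1..A_4)·(A_5..A_5) → 4704+0+12·10·13 = 6264.
Best split is after A_3, i.e. k = 3.

3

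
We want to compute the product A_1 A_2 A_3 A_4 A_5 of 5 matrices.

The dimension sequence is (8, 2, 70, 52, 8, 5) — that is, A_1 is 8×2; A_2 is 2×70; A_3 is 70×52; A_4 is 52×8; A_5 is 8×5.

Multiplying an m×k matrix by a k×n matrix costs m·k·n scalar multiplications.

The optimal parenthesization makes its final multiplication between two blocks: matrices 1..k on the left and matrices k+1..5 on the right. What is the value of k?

1

Adjacent pairs: A_1A_2 = 8·2·70 = 1120; A_2A_3 = 2·70·52 = 7280; A_3A_4 = 70·52·8 = 29120; A_4A_5 = 52·8·5 = 2080.
Length 3: A_1..A_3: k=1: 0+7280+8·2·52=8112; k=2: 1120+0+8·70·52=30240 → min 8112 | A_2..A_4: k=2: 0+29120+2·70·8=30240; k=3: 7280+0+2·52·8=8112 → min 8112 | A_3..A_5: k=3: 0+2080+70·52·5=20280; k=4: 29120+0+70·8·5=31920 → min 20280.
Length 4: A_1..A_4: k=1: 0+8112+8·2·8=8240; k=2: 1120+29120+8·70·8=34720; k=3: 8112+0+8·52·8=11440 → min 8240 | A_2..A_5: k=2: 0+20280+2·70·5=20980; k=3: 7280+2080+2·52·5=9880; k=4: 8112+0+2·8·5=8192 → min 8192.
Top-level splits: k=1: (A_1..A_1)·(A_2..A_5) → 0+8192+8·2·5 = 8272; k=2: (A_1..A_2)·(A_3..A_5) → 1120+20280+8·70·5 = 24200; k=3: (A_1..A_3)·(A_4..A_5) → 8112+2080+8·52·5 = 12272; k=4: (A_1..A_4)·(A_5..A_5) → 8240+0+8·8·5 = 8560.
Best split is after A_1, i.e. k = 1.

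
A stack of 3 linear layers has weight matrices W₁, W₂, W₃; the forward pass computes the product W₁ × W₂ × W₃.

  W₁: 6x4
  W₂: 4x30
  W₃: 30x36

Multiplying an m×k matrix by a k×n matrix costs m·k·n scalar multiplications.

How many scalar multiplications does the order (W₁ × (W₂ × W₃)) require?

5184

(W₂ × W₃): 4×30 by 30×36 → 4×36, cost 4·30·36 = 4320
(W₁ × (W₂ × W₃)): 6×4 by 4×36 → 6×36, cost 6·4·36 = 864; cumulative 5184
Total: 5184 scalar multiplications.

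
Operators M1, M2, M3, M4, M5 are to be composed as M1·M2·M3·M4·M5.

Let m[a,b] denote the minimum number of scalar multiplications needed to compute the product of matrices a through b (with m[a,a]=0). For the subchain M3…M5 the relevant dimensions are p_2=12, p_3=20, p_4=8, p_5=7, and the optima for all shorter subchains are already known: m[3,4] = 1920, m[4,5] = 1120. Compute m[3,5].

m[3,5] = min over k∈[3,4] of m[3,k]+m[k+1,5]+p_{2}·p_k·p_{5}.
k=3: 0 + 1120 + 12·20·7 = 2800; k=4: 1920 + 0 + 12·8·7 = 2592.
Minimum: 2592 at k=4.

2592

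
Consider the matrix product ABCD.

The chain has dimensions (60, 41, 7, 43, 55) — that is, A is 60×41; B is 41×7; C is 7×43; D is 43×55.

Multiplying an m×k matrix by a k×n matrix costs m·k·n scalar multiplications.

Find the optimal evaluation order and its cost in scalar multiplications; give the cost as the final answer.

56875

Adjacent pairs: AB = 60·41·7 = 17220; BC = 41·7·43 = 12341; CD = 7·43·55 = 16555.
Length 3: A..C: k=1: 0+12341+60·41·43=118121; k=2: 17220+0+60·7·43=35280 → min 35280 | B..D: k=2: 0+16555+41·7·55=32340; k=3: 12341+0+41·43·55=109306 → min 32340.
Length 4: A..D: k=1: 0+32340+60·41·55=167640; k=2: 17220+16555+60·7·55=56875; k=3: 35280+0+60·43·55=177180 → min 56875.
Optimal parenthesization: ((AB)(CD)) with cost 56875.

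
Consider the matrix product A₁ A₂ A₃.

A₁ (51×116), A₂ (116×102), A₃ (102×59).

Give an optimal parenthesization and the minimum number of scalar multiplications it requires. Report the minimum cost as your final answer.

910350

(A₁ (A₂ A₃)): cost 1047132.
((A₁ A₂) A₃): cost 910350.
Optimal: ((A₁ A₂) A₃) with cost 910350.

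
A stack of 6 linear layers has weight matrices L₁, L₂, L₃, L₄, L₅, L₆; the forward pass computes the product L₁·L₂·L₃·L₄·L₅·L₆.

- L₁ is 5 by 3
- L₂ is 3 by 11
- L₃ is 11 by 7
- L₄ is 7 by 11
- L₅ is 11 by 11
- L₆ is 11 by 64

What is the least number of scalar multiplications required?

Adjacent pairs: L₁L₂ = 5·3·11 = 165; L₂L₃ = 3·11·7 = 231; L₃L₄ = 11·7·11 = 847; L₄L₅ = 7·11·11 = 847; L₅L₆ = 11·11·64 = 7744.
Length 3: L₁..L₃: k=1: 0+231+5·3·7=336; k=2: 165+0+5·11·7=550 → min 336 | L₂..L₄: k=2: 0+847+3·11·11=1210; k=3: 231+0+3·7·11=462 → min 462 | L₃..L₅: k=3: 0+847+11·7·11=1694; k=4: 847+0+11·11·11=2178 → min 1694 | L₄..L₆: k=4: 0+7744+7·11·64=12672; k=5: 847+0+7·11·64=5775 → min 5775.
Length 4: L₁..L₄: k=1: 0+462+5·3·11=627; k=2: 165+847+5·11·11=1617; k=3: 336+0+5·7·11=721 → min 627 | L₂..L₅: k=2: 0+1694+3·11·11=2057; k=3: 231+847+3·7·11=1309; k=4: 462+0+3·11·11=825 → min 825 | L₃..L₆: k=3: 0+5775+11·7·64=10703; k=4: 847+7744+11·11·64=16335; k=5: 1694+0+11·11·64=9438 → min 9438.
Length 5: L₁..L₅: k=1: 0+825+5·3·11=990; k=2: 165+1694+5·11·11=2464; k=3: 336+847+5·7·11=1568; k=4: 627+0+5·11·11=1232 → min 990 | L₂..L₆: k=2: 0+9438+3·11·64=11550; k=3: 231+5775+3·7·64=7350; k=4: 462+7744+3·11·64=10318; k=5: 825+0+3·11·64=2937 → min 2937.
Length 6: L₁..L₆: k=1: 0+2937+5·3·64=3897; k=2: 165+9438+5·11·64=13123; k=3: 336+5775+5·7·64=8351; k=4: 627+7744+5·11·64=11891; k=5: 990+0+5·11·64=4510 → min 3897.
Optimal order: (L₁·((((L₂·L₃)·L₄)·L₅)·L₆)) with cost 3897.

3897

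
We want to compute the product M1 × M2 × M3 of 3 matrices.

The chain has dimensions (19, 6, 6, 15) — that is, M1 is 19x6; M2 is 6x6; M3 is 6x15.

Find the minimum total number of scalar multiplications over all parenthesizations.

Order (M1 × (M2 × M3)): (M2 × M3): 6×6 by 6×15 → 6×15, cost 6·6·15 = 540; (M1 × (M2 × M3)): 19×6 by 6×15 → 19×15, cost 19·6·15 = 1710; cumulative 2250. Total 2250.
Order ((M1 × M2) × M3): (M1 × M2): 19×6 by 6×6 → 19×6, cost 19·6·6 = 684; ((M1 × M2) × M3): 19×6 by 6×15 → 19×15, cost 19·6·15 = 1710; cumulative 2394. Total 2394.
Minimum: 2250.

2250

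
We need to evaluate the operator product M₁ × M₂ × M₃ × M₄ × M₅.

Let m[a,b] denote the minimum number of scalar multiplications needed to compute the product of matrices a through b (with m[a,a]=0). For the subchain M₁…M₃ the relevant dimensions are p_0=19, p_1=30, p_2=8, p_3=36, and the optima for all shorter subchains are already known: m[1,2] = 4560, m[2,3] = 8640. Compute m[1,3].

m[1,3] = min over k∈[1,2] of m[1,k]+m[k+1,3]+p_{0}·p_k·p_{3}.
k=1: 0 + 8640 + 19·30·36 = 29160; k=2: 4560 + 0 + 19·8·36 = 10032.
Minimum: 10032 at k=2.

10032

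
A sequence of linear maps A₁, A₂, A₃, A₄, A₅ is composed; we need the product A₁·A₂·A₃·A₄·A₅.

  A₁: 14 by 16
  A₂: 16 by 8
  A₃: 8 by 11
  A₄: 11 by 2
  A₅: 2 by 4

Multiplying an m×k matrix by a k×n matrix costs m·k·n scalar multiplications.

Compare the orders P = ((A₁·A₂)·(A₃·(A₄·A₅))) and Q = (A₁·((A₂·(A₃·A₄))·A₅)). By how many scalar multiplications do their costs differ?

1224

Order P = ((A₁·A₂)·(A₃·(A₄·A₅))): (A₁·A₂): 14×16 by 16×8 → 14×8, cost 14·16·8 = 1792; (A₄·A₅): 11×2 by 2×4 → 11×4, cost 11·2·4 = 88; (A₃·(A₄·A₅)): 8×11 by 11×4 → 8×4, cost 8·11·4 = 352; cumulative 440; ((A₁·A₂)·(A₃·(A₄·A₅))): 14×8 by 8×4 → 14×4, cost 14·8·4 = 448; cumulative 2680. Total 2680.
Order Q = (A₁·((A₂·(A₃·A₄))·A₅)): (A₃·A₄): 8×11 by 11×2 → 8×2, cost 8·11·2 = 176; (A₂·(A₃·A₄)): 16×8 by 8×2 → 16×2, cost 16·8·2 = 256; cumulative 432; ((A₂·(A₃·A₄))·A₅): 16×2 by 2×4 → 16×4, cost 16·2·4 = 128; cumulative 560; (A₁·((A₂·(A₃·A₄))·A₅)): 14×16 by 16×4 → 14×4, cost 14·16·4 = 896; cumulative 1456. Total 1456.
Difference: |2680 − 1456| = 1224.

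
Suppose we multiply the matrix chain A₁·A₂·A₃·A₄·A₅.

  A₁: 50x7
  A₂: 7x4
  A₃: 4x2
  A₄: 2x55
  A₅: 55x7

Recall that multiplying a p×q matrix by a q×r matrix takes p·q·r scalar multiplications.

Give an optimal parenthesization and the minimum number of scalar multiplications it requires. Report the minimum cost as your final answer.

2226

Adjacent pairs: A₁A₂ = 50·7·4 = 1400; A₂A₃ = 7·4·2 = 56; A₃A₄ = 4·2·55 = 440; A₄A₅ = 2·55·7 = 770.
Length 3: A₁..A₃: k=1: 0+56+50·7·2=756; k=2: 1400+0+50·4·2=1800 → min 756 | A₂..A₄: k=2: 0+440+7·4·55=1980; k=3: 56+0+7·2·55=826 → min 826 | A₃..A₅: k=3: 0+770+4·2·7=826; k=4: 440+0+4·55·7=1980 → min 826.
Length 4: A₁..A₄: k=1: 0+826+50·7·55=20076; k=2: 1400+440+50·4·55=12840; k=3: 756+0+50·2·55=6256 → min 6256 | A₂..A₅: k=2: 0+826+7·4·7=1022; k=3: 56+770+7·2·7=924; k=4: 826+0+7·55·7=3521 → min 924.
Length 5: A₁..A₅: k=1: 0+924+50·7·7=3374; k=2: 1400+826+50·4·7=3626; k=3: 756+770+50·2·7=2226; k=4: 6256+0+50·55·7=25506 → min 2226.
Optimal parenthesization: ((A₁·(A₂·A₃))·(A₄·A₅)) with cost 2226.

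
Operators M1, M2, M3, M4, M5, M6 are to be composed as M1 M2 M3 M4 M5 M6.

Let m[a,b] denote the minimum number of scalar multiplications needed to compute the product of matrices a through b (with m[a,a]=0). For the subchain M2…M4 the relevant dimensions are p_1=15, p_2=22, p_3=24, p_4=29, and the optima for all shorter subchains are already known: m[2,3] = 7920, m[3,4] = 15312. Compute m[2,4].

18360

m[2,4] = min over k∈[2,3] of m[2,k]+m[k+1,4]+p_{1}·p_k·p_{4}.
k=2: 0 + 15312 + 15·22·29 = 24882; k=3: 7920 + 0 + 15·24·29 = 18360.
Minimum: 18360 at k=3.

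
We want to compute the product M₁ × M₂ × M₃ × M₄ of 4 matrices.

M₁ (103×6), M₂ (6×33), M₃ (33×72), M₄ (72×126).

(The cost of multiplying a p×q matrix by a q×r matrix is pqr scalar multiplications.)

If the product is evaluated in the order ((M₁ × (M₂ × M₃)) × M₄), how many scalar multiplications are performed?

(M₂ × M₃): 6×33 by 33×72 → 6×72, cost 6·33·72 = 14256
(M₁ × (M₂ × M₃)): 103×6 by 6×72 → 103×72, cost 103·6·72 = 44496; cumulative 58752
((M₁ × (M₂ × M₃)) × M₄): 103×72 by 72×126 → 103×126, cost 103·72·126 = 934416; cumulative 993168
Total: 993168 scalar multiplications.

993168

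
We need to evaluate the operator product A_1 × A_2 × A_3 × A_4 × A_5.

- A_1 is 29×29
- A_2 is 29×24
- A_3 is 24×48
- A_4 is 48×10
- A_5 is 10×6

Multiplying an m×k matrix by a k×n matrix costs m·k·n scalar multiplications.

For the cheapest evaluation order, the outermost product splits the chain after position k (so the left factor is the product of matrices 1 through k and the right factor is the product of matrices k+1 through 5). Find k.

Adjacent pairs: A_1A_2 = 29·29·24 = 20184; A_2A_3 = 29·24·48 = 33408; A_3A_4 = 24·48·10 = 11520; A_4A_5 = 48·10·6 = 2880.
Length 3: A_1..A_3: k=1: 0+33408+29·29·48=73776; k=2: 20184+0+29·24·48=53592 → min 53592 | A_2..A_4: k=2: 0+11520+29·24·10=18480; k=3: 33408+0+29·48·10=47328 → min 18480 | A_3..A_5: k=3: 0+2880+24·48·6=9792; k=4: 11520+0+24·10·6=12960 → min 9792.
Length 4: A_1..A_4: k=1: 0+18480+29·29·10=26890; k=2: 20184+11520+29·24·10=38664; k=3: 53592+0+29·48·10=67512 → min 26890 | A_2..A_5: k=2: 0+9792+29·24·6=13968; k=3: 33408+2880+29·48·6=44640; k=4: 18480+0+29·10·6=20220 → min 13968.
Top-level splits: k=1: (A_1..A_1)·(A_2..A_5) → 0+13968+29·29·6 = 19014; k=2: (A_1..A_2)·(A_3..A_5) → 20184+9792+29·24·6 = 34152; k=3: (A_1..A_3)·(A_4..A_5) → 53592+2880+29·48·6 = 64824; k=4: (A_1..A_4)·(A_5..A_5) → 26890+0+29·10·6 = 28630.
Best split is after A_1, i.e. k = 1.

1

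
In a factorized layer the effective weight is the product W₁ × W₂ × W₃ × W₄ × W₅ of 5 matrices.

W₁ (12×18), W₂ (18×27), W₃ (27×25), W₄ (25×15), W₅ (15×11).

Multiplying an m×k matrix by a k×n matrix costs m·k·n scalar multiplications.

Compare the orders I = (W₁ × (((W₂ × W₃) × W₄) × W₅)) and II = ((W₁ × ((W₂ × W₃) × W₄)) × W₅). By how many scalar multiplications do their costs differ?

126

Order I = (W₁ × (((W₂ × W₃) × W₄) × W₅)): (W₂ × W₃): 18×27 by 27×25 → 18×25, cost 18·27·25 = 12150; ((W₂ × W₃) × W₄): 18×25 by 25×15 → 18×15, cost 18·25·15 = 6750; cumulative 18900; (((W₂ × W₃) × W₄) × W₅): 18×15 by 15×11 → 18×11, cost 18·15·11 = 2970; cumulative 21870; (W₁ × (((W₂ × W₃) × W₄) × W₅)): 12×18 by 18×11 → 12×11, cost 12·18·11 = 2376; cumulative 24246. Total 24246.
Order II = ((W₁ × ((W₂ × W₃) × W₄)) × W₅): (W₂ × W₃): 18×27 by 27×25 → 18×25, cost 18·27·25 = 12150; ((W₂ × W₃) × W₄): 18×25 by 25×15 → 18×15, cost 18·25·15 = 6750; cumulative 18900; (W₁ × ((W₂ × W₃) × W₄)): 12×18 by 18×15 → 12×15, cost 12·18·15 = 3240; cumulative 22140; ((W₁ × ((W₂ × W₃) × W₄)) × W₅): 12×15 by 15×11 → 12×11, cost 12·15·11 = 1980; cumulative 24120. Total 24120.
Difference: |24246 − 24120| = 126.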